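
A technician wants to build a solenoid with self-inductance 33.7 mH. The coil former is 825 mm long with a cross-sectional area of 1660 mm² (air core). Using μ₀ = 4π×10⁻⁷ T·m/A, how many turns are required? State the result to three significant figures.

N ≈ 3650 turns

A = 1660 mm² = 1.660×10^-3 m².
From L = μ₀N²A/ℓ, N = √(Lℓ / (μ₀A)).
N = √[(3.370×10^-2)(0.825) / ((4π×10⁻⁷)×1.660×10^-3)] = √(1.333×10^7) ≈ 3650.8.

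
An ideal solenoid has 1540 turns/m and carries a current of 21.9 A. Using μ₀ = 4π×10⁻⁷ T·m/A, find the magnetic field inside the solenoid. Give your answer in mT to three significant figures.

Inside a long solenoid, B = μ₀nI.
B = (4π×10⁻⁷)(1.540×10^3 m⁻¹)(21.9 A) = 4.238×10^-2 T.

B ≈ 42.4 mT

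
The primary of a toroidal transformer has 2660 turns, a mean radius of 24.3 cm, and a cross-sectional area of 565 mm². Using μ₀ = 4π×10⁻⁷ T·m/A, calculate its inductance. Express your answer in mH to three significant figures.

L ≈ 3.29 mH

For a thin toroid, L = μ₀N²A/(2πR).
L = (4π×10⁻⁷)(2660)²(5.650×10^-4) / (2π×0.243 m) = 3.290×10^-3 H.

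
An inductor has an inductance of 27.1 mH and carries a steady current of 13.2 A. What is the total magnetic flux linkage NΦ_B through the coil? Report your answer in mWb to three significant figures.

From L = NΦ_B/I, the flux linkage is NΦ_B = LI.
NΦ_B = (2.710×10^-2 H)(13.2 A) = 0.3577 Wb.

NΦ_B ≈ 358 mWb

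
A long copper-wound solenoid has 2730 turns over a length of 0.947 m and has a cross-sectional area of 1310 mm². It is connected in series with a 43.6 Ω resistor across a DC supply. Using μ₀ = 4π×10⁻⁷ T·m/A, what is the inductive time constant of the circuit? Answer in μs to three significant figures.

A = 1310 mm² = 1.310×10^-3 m².
L = μ₀N²A/ℓ = (4π×10⁻⁷)(2730)²(1.310×10^-3)/(0.947) = 1.296×10^-2 H.
τ = L/R = (1.296×10^-2)/(43.6) = 2.971×10^-4 s.

τ ≈ 297 μs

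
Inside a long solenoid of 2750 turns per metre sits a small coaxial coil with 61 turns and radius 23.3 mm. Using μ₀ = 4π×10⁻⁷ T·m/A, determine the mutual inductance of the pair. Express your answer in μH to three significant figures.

The outer solenoid produces a uniform field B₁ = μ₀n₁I₁ across the inner coil,
so the flux linkage is N₂Φ = N₂B₁A₂ = μ₀n₁N₂A₂·I₁, giving M = μ₀n₁N₂A₂.
A₂ = πr² = π(2.330×10^-2 m)² = 1.706×10^-3 m².
M = (4π×10⁻⁷)(2750)(61)(1.706×10^-3) = 3.595×10^-4 H.

M ≈ 360 μH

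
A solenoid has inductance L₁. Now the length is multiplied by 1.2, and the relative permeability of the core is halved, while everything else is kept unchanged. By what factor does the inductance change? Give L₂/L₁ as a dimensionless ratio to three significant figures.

For a solenoid, L ∝ μᵣN²A/ℓ.
L₂/L₁ = (1.2)^-1 × (0.5) = 0.417.

L₂/L₁ = 0.417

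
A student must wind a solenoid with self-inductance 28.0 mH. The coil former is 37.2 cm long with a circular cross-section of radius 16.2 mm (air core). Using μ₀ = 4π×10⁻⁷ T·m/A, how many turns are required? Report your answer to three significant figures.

A = πr² = π(1.620×10^-2 m)² = 8.2448×10^-4 m².
From L = μ₀N²A/ℓ, N = √(Lℓ / (μ₀A)).
N = √[(2.800×10^-2)(0.372) / ((4π×10⁻⁷)×8.2448×10^-4)] = √(1.005×10^7) ≈ 3170.7.

N ≈ 3170 turns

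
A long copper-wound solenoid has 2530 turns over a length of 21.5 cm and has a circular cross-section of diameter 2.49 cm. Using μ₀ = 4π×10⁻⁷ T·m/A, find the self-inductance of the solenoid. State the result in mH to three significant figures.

L ≈ 18.2 mH

A = π(d/2)² = π(1.245×10^-2 m)² = 4.870×10^-4 m².
For a long solenoid, L = μ₀N²A/ℓ.
L = (4π×10⁻⁷)(2530)²(4.870×10^-4)/(0.215 m) = 1.822×10^-2 H.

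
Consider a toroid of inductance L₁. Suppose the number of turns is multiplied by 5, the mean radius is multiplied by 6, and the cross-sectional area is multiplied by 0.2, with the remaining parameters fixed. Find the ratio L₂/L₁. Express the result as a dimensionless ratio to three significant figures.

For a toroid, L ∝ μᵣN²A/R.
L₂/L₁ = (5)^2 × (6)^-1 × (0.2) = 0.833.

L₂/L₁ = 0.833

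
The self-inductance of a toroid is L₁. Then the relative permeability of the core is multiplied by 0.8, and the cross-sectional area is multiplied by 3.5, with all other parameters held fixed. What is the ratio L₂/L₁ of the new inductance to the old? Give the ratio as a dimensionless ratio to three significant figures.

For a toroid, L ∝ μᵣN²A/R.
L₂/L₁ = (0.8) × (3.5) = 2.80.

L₂/L₁ = 2.80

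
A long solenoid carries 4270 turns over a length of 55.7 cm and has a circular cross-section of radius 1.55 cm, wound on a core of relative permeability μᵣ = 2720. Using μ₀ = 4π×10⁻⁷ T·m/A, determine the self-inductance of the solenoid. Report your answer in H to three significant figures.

L ≈ 84.4 H

A = πr² = π(1.550×10^-2 m)² = 7.548×10^-4 m².
For a long solenoid, L = μ₀μᵣN²A/ℓ.
L = (4π×10⁻⁷)(2720)(4270)²(7.548×10^-4)/(0.557 m) = 84.449 H.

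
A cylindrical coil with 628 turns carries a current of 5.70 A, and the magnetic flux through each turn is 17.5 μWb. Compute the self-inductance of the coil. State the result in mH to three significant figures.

Self-inductance is defined by L = NΦ_B/I (flux linkage over current).
L = (628)(1.750×10^-5 Wb)/(5.70 A) = 1.928×10^-3 H.

L ≈ 1.93 mH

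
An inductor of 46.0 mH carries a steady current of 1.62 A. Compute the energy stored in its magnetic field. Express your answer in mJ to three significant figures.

Stored magnetic energy: U = ½LI².
U = ½(4.600×10^-2 H)(1.62 A)² = 6.036×10^-2 J.

U ≈ 60.4 mJ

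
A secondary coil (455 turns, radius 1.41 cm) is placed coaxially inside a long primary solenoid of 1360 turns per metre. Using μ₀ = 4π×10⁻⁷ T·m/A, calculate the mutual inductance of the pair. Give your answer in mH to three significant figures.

M ≈ 0.486 mH

The outer solenoid produces a uniform field B₁ = μ₀n₁I₁ across the inner coil,
so the flux linkage is N₂Φ = N₂B₁A₂ = μ₀n₁N₂A₂·I₁, giving M = μ₀n₁N₂A₂.
A₂ = πr² = π(1.410×10^-2 m)² = 6.246×10^-4 m².
M = (4π×10⁻⁷)(1360)(455)(6.246×10^-4) = 4.857×10^-4 H.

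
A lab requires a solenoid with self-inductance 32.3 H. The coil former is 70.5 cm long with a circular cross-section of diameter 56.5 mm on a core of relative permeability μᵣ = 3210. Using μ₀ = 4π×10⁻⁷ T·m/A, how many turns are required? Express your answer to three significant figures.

A = π(d/2)² = π(2.825×10^-2 m)² = 2.507×10^-3 m².
From L = μ₀μᵣN²A/ℓ, N = √(Lℓ / (μ₀μᵣA)).
N = √[(32.3)(0.705) / ((4π×10⁻⁷)(3210)×2.507×10^-3)] = √(2.252×10^6) ≈ 1500.5.

N ≈ 1500 turns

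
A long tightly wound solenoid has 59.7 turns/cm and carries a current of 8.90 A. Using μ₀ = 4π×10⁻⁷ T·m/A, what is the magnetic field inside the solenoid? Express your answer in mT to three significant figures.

Inside a long solenoid, B = μ₀nI.
B = (4π×10⁻⁷)(5.970×10^3 m⁻¹)(8.90 A) = 6.677×10^-2 T.

B ≈ 66.8 mT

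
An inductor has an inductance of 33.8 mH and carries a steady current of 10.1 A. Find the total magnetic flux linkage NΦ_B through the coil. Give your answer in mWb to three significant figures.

NΦ_B ≈ 341 mWb

From L = NΦ_B/I, the flux linkage is NΦ_B = LI.
NΦ_B = (3.380×10^-2 H)(10.1 A) = 0.3414 Wb.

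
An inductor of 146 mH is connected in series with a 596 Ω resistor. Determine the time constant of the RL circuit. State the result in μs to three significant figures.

τ = L/R = (0.146 H)/(596 Ω) = 2.450×10^-4 s.

τ ≈ 245 μs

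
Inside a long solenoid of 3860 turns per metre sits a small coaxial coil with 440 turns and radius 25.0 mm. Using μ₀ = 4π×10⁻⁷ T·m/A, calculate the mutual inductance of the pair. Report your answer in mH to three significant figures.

M ≈ 4.19 mH

The outer solenoid produces a uniform field B₁ = μ₀n₁I₁ across the inner coil,
so the flux linkage is N₂Φ = N₂B₁A₂ = μ₀n₁N₂A₂·I₁, giving M = μ₀n₁N₂A₂.
A₂ = πr² = π(2.500×10^-2 m)² = 1.963×10^-3 m².
M = (4π×10⁻⁷)(3860)(440)(1.963×10^-3) = 4.191×10^-3 H.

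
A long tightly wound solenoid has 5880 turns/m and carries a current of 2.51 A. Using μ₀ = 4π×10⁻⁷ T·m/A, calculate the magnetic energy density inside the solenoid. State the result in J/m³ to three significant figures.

B = μ₀nI = (4π×10⁻⁷)(5.880×10^3)(2.51) = 1.8546×10^-2 T.
u = B²/(2μ₀) = (1.8546×10^-2)²/(2×4π×10⁻⁷) = 136.9 J/m³.

u ≈ 137 J/m³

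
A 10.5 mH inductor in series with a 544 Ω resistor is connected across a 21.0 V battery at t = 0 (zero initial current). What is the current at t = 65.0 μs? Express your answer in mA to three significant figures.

τ = L/R = 1.050×10^-2/544 = 1.930×10^-5 s; final current I_∞ = ε/R = 21.0/544 = 3.860×10^-2 A.
I(t) = I_∞(1 − e^(−t/τ)) with t/τ = 3.368.
I = (3.860×10^-2)(1 − e^(−3.368)) = 3.727×10^-2 A.

I ≈ 37.3 mA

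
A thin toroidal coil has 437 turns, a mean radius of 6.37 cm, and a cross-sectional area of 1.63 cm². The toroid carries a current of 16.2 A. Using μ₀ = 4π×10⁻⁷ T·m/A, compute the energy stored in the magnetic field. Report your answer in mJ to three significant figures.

L = μ₀N²A/(2πR) = (4π×10⁻⁷)(437)²(1.630×10^-4)/(2π×6.370×10^-2) = 9.773×10^-5 H.
U = ½LI² = ½(9.773×10^-5)(16.2)² = 1.282×10^-2 J.

U ≈ 12.8 mJ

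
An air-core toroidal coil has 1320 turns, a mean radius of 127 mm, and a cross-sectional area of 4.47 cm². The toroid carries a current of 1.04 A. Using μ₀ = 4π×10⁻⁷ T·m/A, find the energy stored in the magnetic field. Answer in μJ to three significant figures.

L = μ₀N²A/(2πR) = (4π×10⁻⁷)(1320)²(4.470×10^-4)/(2π×0.127) = 1.227×10^-3 H.
U = ½LI² = ½(1.227×10^-3)(1.04)² = 6.633×10^-4 J.

U ≈ 663 μJ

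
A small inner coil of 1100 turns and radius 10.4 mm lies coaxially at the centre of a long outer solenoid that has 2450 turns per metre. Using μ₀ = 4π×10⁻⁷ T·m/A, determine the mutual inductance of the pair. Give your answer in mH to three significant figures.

M ≈ 1.15 mH

The outer solenoid produces a uniform field B₁ = μ₀n₁I₁ across the inner coil,
so the flux linkage is N₂Φ = N₂B₁A₂ = μ₀n₁N₂A₂·I₁, giving M = μ₀n₁N₂A₂.
A₂ = πr² = π(1.040×10^-2 m)² = 3.398×10^-4 m².
M = (4π×10⁻⁷)(2450)(1100)(3.398×10^-4) = 1.151×10^-3 H.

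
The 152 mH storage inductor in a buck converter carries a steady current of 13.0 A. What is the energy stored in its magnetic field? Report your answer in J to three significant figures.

U ≈ 12.8 J

Stored magnetic energy: U = ½LI².
U = ½(0.152 H)(13.0 A)² = 12.84 J.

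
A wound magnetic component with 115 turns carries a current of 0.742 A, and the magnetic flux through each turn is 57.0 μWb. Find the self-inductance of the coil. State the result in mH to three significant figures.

Self-inductance is defined by L = NΦ_B/I (flux linkage over current).
L = (115)(5.700×10^-5 Wb)/(0.742 A) = 8.834×10^-3 H.

L ≈ 8.83 mH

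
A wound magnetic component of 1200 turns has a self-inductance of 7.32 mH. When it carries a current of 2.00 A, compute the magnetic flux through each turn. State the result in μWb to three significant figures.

Φ_B ≈ 12.2 μWb

From L = NΦ_B/I, the flux per turn is Φ_B = LI/N.
Φ_B = (7.320×10^-3 H)(2.00 A)/1200 = 1.220×10^-5 Wb.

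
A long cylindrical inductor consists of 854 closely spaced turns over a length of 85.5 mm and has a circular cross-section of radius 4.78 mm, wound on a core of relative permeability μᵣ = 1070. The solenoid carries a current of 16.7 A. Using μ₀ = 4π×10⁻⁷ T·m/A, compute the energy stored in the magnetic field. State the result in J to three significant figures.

U ≈ 115 J

A = πr² = π(4.780×10^-3 m)² = 7.178×10^-5 m².
L = μ₀μᵣN²A/ℓ = (4π×10⁻⁷)(1070)(854)²(7.178×10^-5)/(8.550×10^-2) = 0.8233 H.
U = ½LI² = ½(0.8233)(16.7)² = 114.8 J.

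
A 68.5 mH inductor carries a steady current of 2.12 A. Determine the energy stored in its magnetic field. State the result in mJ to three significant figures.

Stored magnetic energy: U = ½LI².
U = ½(6.850×10^-2 H)(2.12 A)² = 0.1539 J.

U ≈ 154 mJ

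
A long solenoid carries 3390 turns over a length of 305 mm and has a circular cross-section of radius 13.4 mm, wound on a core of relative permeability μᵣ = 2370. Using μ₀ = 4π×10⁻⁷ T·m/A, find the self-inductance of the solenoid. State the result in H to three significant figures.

L ≈ 63.3 H

A = πr² = π(1.340×10^-2 m)² = 5.641×10^-4 m².
For a long solenoid, L = μ₀μᵣN²A/ℓ.
L = (4π×10⁻⁷)(2370)(3390)²(5.641×10^-4)/(0.305 m) = 63.3 H.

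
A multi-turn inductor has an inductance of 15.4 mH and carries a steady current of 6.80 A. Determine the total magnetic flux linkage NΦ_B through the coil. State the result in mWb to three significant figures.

From L = NΦ_B/I, the flux linkage is NΦ_B = LI.
NΦ_B = (1.540×10^-2 H)(6.80 A) = 0.1047 Wb.

NΦ_B ≈ 105 mWb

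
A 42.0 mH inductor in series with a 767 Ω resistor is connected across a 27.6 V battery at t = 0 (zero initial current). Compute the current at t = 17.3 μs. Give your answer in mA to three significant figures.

I ≈ 9.75 mA

τ = L/R = 4.200×10^-2/767 = 5.476×10^-5 s; final current I_∞ = ε/R = 27.6/767 = 3.598×10^-2 A.
I(t) = I_∞(1 − e^(−t/τ)) with t/τ = 0.316.
I = (3.598×10^-2)(1 − e^(−0.316)) = 9.748×10^-3 A.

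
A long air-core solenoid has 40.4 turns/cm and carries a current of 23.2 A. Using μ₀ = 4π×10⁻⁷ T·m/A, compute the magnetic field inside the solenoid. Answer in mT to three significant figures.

B ≈ 118 mT

Inside a long solenoid, B = μ₀nI.
B = (4π×10⁻⁷)(4.040×10^3 m⁻¹)(23.2 A) = 0.1178 T.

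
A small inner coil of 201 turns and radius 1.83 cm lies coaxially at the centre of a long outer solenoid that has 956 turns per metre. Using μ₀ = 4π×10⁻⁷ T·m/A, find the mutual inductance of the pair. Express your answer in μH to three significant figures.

The outer solenoid produces a uniform field B₁ = μ₀n₁I₁ across the inner coil,
so the flux linkage is N₂Φ = N₂B₁A₂ = μ₀n₁N₂A₂·I₁, giving M = μ₀n₁N₂A₂.
A₂ = πr² = π(1.830×10^-2 m)² = 1.052×10^-3 m².
M = (4π×10⁻⁷)(956)(201)(1.052×10^-3) = 2.540×10^-4 H.

M ≈ 254 μH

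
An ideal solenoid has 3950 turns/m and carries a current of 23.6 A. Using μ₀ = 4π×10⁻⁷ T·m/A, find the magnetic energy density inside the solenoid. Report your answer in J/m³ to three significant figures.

u ≈ 5460 J/m³

B = μ₀nI = (4π×10⁻⁷)(3.950×10^3)(23.6) = 0.1171 T.
u = B²/(2μ₀) = (0.1171)²/(2×4π×10⁻⁷) = 5.460×10^3 J/m³.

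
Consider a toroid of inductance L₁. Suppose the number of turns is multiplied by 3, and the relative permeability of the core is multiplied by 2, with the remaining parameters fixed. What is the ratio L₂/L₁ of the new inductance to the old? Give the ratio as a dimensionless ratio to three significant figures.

For a toroid, L ∝ μᵣN²A/R.
L₂/L₁ = (3)^2 × (2) = 18.0.

L₂/L₁ = 18.0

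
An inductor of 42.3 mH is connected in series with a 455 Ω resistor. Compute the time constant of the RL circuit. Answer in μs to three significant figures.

τ ≈ 93.0 μs

τ = L/R = (4.230×10^-2 H)/(455 Ω) = 9.297×10^-5 s.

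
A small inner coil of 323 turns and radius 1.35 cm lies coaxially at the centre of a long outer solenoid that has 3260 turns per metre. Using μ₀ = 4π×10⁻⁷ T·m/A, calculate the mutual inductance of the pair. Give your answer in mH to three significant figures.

M ≈ 0.758 mH

The outer solenoid produces a uniform field B₁ = μ₀n₁I₁ across the inner coil,
so the flux linkage is N₂Φ = N₂B₁A₂ = μ₀n₁N₂A₂·I₁, giving M = μ₀n₁N₂A₂.
A₂ = πr² = π(1.350×10^-2 m)² = 5.726×10^-4 m².
M = (4π×10⁻⁷)(3260)(323)(5.726×10^-4) = 7.576×10^-4 H.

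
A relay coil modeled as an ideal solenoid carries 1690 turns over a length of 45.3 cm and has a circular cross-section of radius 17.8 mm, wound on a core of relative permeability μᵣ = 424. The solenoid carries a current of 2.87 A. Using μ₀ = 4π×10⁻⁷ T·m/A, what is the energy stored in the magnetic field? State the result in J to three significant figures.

A = πr² = π(1.780×10^-2 m)² = 9.954×10^-4 m².
L = μ₀μᵣN²A/ℓ = (4π×10⁻⁷)(424)(1690)²(9.954×10^-4)/(0.453) = 3.344 H.
U = ½LI² = ½(3.344)(2.87)² = 13.77 J.

U ≈ 13.8 J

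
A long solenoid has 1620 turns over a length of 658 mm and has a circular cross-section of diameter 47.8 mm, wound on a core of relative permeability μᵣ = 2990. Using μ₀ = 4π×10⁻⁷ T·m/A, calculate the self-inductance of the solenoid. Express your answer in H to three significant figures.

A = π(d/2)² = π(2.390×10^-2 m)² = 1.7945×10^-3 m².
For a long solenoid, L = μ₀μᵣN²A/ℓ.
L = (4π×10⁻⁷)(2990)(1620)²(1.7945×10^-3)/(0.658 m) = 26.89 H.

L ≈ 26.9 H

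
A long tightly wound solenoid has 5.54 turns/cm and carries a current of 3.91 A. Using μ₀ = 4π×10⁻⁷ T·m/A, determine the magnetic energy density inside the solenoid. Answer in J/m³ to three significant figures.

u ≈ 2.95 J/m³

B = μ₀nI = (4π×10⁻⁷)(554)(3.91) = 2.722×10^-3 T.
u = B²/(2μ₀) = (2.722×10^-3)²/(2×4π×10⁻⁷) = 2.948 J/m³.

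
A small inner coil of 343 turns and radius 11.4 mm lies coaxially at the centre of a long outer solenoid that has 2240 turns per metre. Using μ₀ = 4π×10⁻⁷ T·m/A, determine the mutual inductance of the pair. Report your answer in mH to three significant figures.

The outer solenoid produces a uniform field B₁ = μ₀n₁I₁ across the inner coil,
so the flux linkage is N₂Φ = N₂B₁A₂ = μ₀n₁N₂A₂·I₁, giving M = μ₀n₁N₂A₂.
A₂ = πr² = π(1.140×10^-2 m)² = 4.083×10^-4 m².
M = (4π×10⁻⁷)(2240)(343)(4.083×10^-4) = 3.942×10^-4 H.

M ≈ 0.394 mH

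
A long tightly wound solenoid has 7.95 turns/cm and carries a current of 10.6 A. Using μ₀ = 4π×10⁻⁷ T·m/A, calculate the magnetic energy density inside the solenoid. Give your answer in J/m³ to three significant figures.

B = μ₀nI = (4π×10⁻⁷)(795)(10.6) = 1.059×10^-2 T.
u = B²/(2μ₀) = (1.059×10^-2)²/(2×4π×10⁻⁷) = 44.62 J/m³.

u ≈ 44.6 J/m³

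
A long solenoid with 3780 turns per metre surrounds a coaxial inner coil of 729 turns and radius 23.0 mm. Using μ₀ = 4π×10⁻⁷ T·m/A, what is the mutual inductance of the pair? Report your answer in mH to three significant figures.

The outer solenoid produces a uniform field B₁ = μ₀n₁I₁ across the inner coil,
so the flux linkage is N₂Φ = N₂B₁A₂ = μ₀n₁N₂A₂·I₁, giving M = μ₀n₁N₂A₂.
A₂ = πr² = π(2.300×10^-2 m)² = 1.662×10^-3 m².
M = (4π×10⁻⁷)(3780)(729)(1.662×10^-3) = 5.7549×10^-3 H.

M ≈ 5.75 mH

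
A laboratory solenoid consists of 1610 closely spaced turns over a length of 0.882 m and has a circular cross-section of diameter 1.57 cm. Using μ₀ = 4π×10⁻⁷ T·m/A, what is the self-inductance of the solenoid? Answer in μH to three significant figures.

A = π(d/2)² = π(7.850×10^-3 m)² = 1.936×10^-4 m².
For a long solenoid, L = μ₀N²A/ℓ.
L = (4π×10⁻⁷)(1610)²(1.936×10^-4)/(0.882 m) = 7.150×10^-4 H.

L ≈ 715 μH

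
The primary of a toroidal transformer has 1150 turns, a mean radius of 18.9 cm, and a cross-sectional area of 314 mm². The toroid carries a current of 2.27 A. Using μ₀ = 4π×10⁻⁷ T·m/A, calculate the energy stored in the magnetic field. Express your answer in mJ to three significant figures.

U ≈ 1.13 mJ

L = μ₀N²A/(2πR) = (4π×10⁻⁷)(1150)²(3.140×10^-4)/(2π×0.189) = 4.394×10^-4 H.
U = ½LI² = ½(4.394×10^-4)(2.27)² = 1.132×10^-3 J.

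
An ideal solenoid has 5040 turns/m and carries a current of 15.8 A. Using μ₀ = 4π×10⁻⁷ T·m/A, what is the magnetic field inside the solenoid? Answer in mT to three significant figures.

B ≈ 100 mT

Inside a long solenoid, B = μ₀nI.
B = (4π×10⁻⁷)(5.040×10^3 m⁻¹)(15.8 A) = 0.1001 T.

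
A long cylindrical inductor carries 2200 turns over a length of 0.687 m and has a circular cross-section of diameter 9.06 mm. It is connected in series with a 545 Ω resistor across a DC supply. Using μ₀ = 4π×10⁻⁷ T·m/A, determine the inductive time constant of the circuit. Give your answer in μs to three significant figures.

A = π(d/2)² = π(4.530×10^-3 m)² = 6.447×10^-5 m².
L = μ₀N²A/ℓ = (4π×10⁻⁷)(2200)²(6.447×10^-5)/(0.687) = 5.707×10^-4 H.
τ = L/R = (5.707×10^-4)/(545) = 1.047×10^-6 s.

τ ≈ 1.05 μs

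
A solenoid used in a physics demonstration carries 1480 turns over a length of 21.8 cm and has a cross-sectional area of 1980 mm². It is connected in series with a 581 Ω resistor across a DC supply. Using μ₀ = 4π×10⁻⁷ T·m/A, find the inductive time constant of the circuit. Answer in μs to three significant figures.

τ ≈ 43.0 μs

A = 1980 mm² = 1.980×10^-3 m².
L = μ₀N²A/ℓ = (4π×10⁻⁷)(1480)²(1.980×10^-3)/(0.218) = 2.500×10^-2 H.
τ = L/R = (2.500×10^-2)/(581) = 4.303×10^-5 s.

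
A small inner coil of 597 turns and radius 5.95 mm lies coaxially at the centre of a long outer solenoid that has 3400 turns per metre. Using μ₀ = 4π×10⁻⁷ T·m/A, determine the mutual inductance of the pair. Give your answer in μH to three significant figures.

M ≈ 284 μH

The outer solenoid produces a uniform field B₁ = μ₀n₁I₁ across the inner coil,
so the flux linkage is N₂Φ = N₂B₁A₂ = μ₀n₁N₂A₂·I₁, giving M = μ₀n₁N₂A₂.
A₂ = πr² = π(5.950×10^-3 m)² = 1.112×10^-4 m².
M = (4π×10⁻⁷)(3400)(597)(1.112×10^-4) = 2.837×10^-4 H.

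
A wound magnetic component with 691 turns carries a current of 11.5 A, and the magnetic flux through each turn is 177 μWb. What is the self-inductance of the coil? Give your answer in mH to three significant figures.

Self-inductance is defined by L = NΦ_B/I (flux linkage over current).
L = (691)(1.770×10^-4 Wb)/(11.5 A) = 1.064×10^-2 H.

L ≈ 10.6 mH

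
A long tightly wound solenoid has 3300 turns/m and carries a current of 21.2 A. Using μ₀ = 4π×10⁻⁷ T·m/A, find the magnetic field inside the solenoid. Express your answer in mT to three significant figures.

B ≈ 87.9 mT

Inside a long solenoid, B = μ₀nI.
B = (4π×10⁻⁷)(3.300×10^3 m⁻¹)(21.2 A) = 8.791×10^-2 T.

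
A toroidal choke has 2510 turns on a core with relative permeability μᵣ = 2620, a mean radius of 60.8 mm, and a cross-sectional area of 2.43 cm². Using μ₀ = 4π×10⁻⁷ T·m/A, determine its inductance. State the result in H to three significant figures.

For a thin toroid, L = μ₀μᵣN²A/(2πR).
L = (4π×10⁻⁷)(2620)(2510)²(2.430×10^-4) / (2π×6.080×10^-2 m) = 13.19 H.

L ≈ 13.2 H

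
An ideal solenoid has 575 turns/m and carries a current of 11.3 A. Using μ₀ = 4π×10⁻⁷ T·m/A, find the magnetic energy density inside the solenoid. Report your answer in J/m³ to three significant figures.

u ≈ 26.5 J/m³

B = μ₀nI = (4π×10⁻⁷)(575)(11.3) = 8.164999×10^-3 T.
u = B²/(2μ₀) = (8.164999×10^-3)²/(2×4π×10⁻⁷) = 26.53 J/m³.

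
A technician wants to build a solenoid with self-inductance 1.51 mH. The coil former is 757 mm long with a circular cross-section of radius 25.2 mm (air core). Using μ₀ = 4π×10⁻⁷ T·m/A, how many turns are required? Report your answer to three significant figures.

N ≈ 675 turns

A = πr² = π(2.520×10^-2 m)² = 1.995×10^-3 m².
From L = μ₀N²A/ℓ, N = √(Lℓ / (μ₀A)).
N = √[(1.510×10^-3)(0.757) / ((4π×10⁻⁷)×1.995×10^-3)] = √(4.559×10^5) ≈ 675.2.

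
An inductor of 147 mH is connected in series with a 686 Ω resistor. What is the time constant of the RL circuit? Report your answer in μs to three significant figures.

τ = L/R = (0.147 H)/(686 Ω) = 2.143×10^-4 s.

τ ≈ 214 μs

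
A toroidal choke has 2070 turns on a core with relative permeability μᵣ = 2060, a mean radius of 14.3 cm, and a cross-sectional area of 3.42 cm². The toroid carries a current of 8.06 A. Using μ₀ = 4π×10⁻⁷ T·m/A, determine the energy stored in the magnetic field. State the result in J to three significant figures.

L = μ₀μᵣN²A/(2πR) = (4π×10⁻⁷)(2060)(2070)²(3.420×10^-4)/(2π×0.143) = 4.222 H.
U = ½LI² = ½(4.222)(8.06)² = 137.1 J.

U ≈ 137 J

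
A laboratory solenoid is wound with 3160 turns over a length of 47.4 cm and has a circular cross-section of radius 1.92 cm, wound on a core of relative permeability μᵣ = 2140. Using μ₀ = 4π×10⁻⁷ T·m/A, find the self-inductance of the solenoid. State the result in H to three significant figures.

L ≈ 65.6 H

A = πr² = π(1.920×10^-2 m)² = 1.158×10^-3 m².
For a long solenoid, L = μ₀μᵣN²A/ℓ.
L = (4π×10⁻⁷)(2140)(3160)²(1.158×10^-3)/(0.474 m) = 65.61 H.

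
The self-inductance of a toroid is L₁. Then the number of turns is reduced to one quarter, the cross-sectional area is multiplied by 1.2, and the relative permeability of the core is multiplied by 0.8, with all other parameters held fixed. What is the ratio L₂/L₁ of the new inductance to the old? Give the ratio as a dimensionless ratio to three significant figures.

L₂/L₁ = 0.0600

For a toroid, L ∝ μᵣN²A/R.
L₂/L₁ = (0.25)^2 × (1.2) × (0.8) = 0.0600.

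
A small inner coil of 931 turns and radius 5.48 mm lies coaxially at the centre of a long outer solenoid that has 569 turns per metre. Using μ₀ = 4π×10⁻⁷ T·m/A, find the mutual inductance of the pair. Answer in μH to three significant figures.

The outer solenoid produces a uniform field B₁ = μ₀n₁I₁ across the inner coil,
so the flux linkage is N₂Φ = N₂B₁A₂ = μ₀n₁N₂A₂·I₁, giving M = μ₀n₁N₂A₂.
A₂ = πr² = π(5.480×10^-3 m)² = 9.434×10^-5 m².
M = (4π×10⁻⁷)(569)(931)(9.434×10^-5) = 6.280×10^-5 H.

M ≈ 62.8 μH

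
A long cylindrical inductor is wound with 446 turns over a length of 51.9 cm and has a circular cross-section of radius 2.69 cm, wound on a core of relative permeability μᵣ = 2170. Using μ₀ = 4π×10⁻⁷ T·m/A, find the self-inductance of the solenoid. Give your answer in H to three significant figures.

L ≈ 2.38 H

A = πr² = π(2.690×10^-2 m)² = 2.273×10^-3 m².
For a long solenoid, L = μ₀μᵣN²A/ℓ.
L = (4π×10⁻⁷)(2170)(446)²(2.273×10^-3)/(0.519 m) = 2.376 H.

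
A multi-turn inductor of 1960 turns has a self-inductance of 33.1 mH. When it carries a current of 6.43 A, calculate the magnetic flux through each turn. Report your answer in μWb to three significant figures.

Φ_B ≈ 109 μWb

From L = NΦ_B/I, the flux per turn is Φ_B = LI/N.
Φ_B = (3.310×10^-2 H)(6.43 A)/1960 = 1.086×10^-4 Wb.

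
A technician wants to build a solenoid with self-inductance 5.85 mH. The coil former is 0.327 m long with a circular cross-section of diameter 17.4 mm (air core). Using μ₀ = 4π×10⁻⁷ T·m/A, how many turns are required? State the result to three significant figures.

A = π(d/2)² = π(8.700×10^-3 m)² = 2.378×10^-4 m².
From L = μ₀N²A/ℓ, N = √(Lℓ / (μ₀A)).
N = √[(5.850×10^-3)(0.327) / ((4π×10⁻⁷)×2.378×10^-4)] = √(6.402×10^6) ≈ 2530.2.

N ≈ 2530 turns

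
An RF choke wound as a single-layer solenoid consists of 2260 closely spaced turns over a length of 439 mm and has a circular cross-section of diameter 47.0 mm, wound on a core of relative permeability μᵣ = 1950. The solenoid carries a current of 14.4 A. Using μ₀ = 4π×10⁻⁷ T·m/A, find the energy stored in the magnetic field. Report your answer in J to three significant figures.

U ≈ 5130 J

A = π(d/2)² = π(2.350×10^-2 m)² = 1.7349×10^-3 m².
L = μ₀μᵣN²A/ℓ = (4π×10⁻⁷)(1950)(2260)²(1.7349×10^-3)/(0.439) = 49.46 H.
U = ½LI² = ½(49.46)(14.4)² = 5.128×10^3 J.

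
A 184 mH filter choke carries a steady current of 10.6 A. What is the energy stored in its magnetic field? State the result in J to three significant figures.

Stored magnetic energy: U = ½LI².
U = ½(0.184 H)(10.6 A)² = 10.34 J.

U ≈ 10.3 J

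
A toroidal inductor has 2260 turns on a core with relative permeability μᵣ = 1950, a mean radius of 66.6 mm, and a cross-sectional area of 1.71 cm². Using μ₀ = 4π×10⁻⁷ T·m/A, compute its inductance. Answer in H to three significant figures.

For a thin toroid, L = μ₀μᵣN²A/(2πR).
L = (4π×10⁻⁷)(1950)(2260)²(1.710×10^-4) / (2π×6.660×10^-2 m) = 5.1145 H.

L ≈ 5.11 H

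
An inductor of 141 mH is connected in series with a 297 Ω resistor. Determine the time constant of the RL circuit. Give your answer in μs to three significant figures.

τ ≈ 475 μs

τ = L/R = (0.141 H)/(297 Ω) = 4.747×10^-4 s.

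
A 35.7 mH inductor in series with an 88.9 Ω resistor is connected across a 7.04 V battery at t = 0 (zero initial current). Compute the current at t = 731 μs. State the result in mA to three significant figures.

τ = L/R = 3.570×10^-2/88.9 = 4.016×10^-4 s; final current I_∞ = ε/R = 7.04/88.9 = 7.919×10^-2 A.
I(t) = I_∞(1 − e^(−t/τ)) with t/τ = 1.820.
I = (7.919×10^-2)(1 − e^(−1.820)) = 6.636×10^-2 A.

I ≈ 66.4 mA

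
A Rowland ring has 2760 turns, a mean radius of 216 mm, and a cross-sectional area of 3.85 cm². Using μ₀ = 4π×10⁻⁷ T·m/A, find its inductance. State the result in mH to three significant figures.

L ≈ 2.72 mH

For a thin toroid, L = μ₀N²A/(2πR).
L = (4π×10⁻⁷)(2760)²(3.850×10^-4) / (2π×0.216 m) = 2.716×10^-3 H.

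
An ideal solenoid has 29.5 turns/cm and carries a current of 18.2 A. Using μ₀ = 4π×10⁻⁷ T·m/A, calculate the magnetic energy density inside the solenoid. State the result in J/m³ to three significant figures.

u ≈ 1810 J/m³

B = μ₀nI = (4π×10⁻⁷)(2.950×10^3)(18.2) = 6.747×10^-2 T.
u = B²/(2μ₀) = (6.747×10^-2)²/(2×4π×10⁻⁷) = 1.811×10^3 J/m³.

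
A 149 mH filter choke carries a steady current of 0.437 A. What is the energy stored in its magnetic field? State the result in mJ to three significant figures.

Stored magnetic energy: U = ½LI².
U = ½(0.149 H)(0.437 A)² = 1.423×10^-2 J.

U ≈ 14.2 mJ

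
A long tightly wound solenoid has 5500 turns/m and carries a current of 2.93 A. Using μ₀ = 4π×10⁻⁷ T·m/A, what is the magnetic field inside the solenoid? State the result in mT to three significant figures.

B ≈ 20.3 mT

Inside a long solenoid, B = μ₀nI.
B = (4π×10⁻⁷)(5.500×10^3 m⁻¹)(2.93 A) = 2.025×10^-2 T.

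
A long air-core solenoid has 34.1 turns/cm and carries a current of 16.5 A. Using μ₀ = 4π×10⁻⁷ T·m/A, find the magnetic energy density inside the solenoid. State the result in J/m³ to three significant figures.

B = μ₀nI = (4π×10⁻⁷)(3.410×10^3)(16.5) = 7.070×10^-2 T.
u = B²/(2μ₀) = (7.070×10^-2)²/(2×4π×10⁻⁷) = 1.989×10^3 J/m³.

u ≈ 1990 J/m³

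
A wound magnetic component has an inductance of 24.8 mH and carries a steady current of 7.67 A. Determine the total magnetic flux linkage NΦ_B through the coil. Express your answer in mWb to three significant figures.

From L = NΦ_B/I, the flux linkage is NΦ_B = LI.
NΦ_B = (2.480×10^-2 H)(7.67 A) = 0.1902 Wb.

NΦ_B ≈ 190 mWb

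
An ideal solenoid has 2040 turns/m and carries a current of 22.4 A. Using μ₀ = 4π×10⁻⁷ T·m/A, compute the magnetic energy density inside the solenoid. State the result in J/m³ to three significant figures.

B = μ₀nI = (4π×10⁻⁷)(2.040×10^3)(22.4) = 5.742×10^-2 T.
u = B²/(2μ₀) = (5.742×10^-2)²/(2×4π×10⁻⁷) = 1.312×10^3 J/m³.

u ≈ 1310 J/m³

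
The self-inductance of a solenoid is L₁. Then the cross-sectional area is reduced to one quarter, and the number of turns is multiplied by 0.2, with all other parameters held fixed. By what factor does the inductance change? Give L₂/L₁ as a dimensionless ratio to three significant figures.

For a solenoid, L ∝ μᵣN²A/ℓ.
L₂/L₁ = (0.25) × (0.2)^2 = 0.0100.

L₂/L₁ = 0.0100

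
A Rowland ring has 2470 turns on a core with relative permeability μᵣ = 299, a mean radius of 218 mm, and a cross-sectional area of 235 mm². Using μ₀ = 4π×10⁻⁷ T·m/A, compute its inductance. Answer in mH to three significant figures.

L ≈ 393 mH

For a thin toroid, L = μ₀μᵣN²A/(2πR).
L = (4π×10⁻⁷)(299)(2470)²(2.350×10^-4) / (2π×0.218 m) = 0.3933 H.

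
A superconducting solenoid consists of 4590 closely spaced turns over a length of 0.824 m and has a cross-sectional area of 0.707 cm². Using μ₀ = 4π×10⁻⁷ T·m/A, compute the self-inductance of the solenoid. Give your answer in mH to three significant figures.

L ≈ 2.27 mH

A = 0.707 cm² = 7.070×10^-5 m².
For a long solenoid, L = μ₀N²A/ℓ.
L = (4π×10⁻⁷)(4590)²(7.070×10^-5)/(0.824 m) = 2.272×10^-3 H.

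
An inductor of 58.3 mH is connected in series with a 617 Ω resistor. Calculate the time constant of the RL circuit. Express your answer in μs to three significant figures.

τ = L/R = (5.830×10^-2 H)/(617 Ω) = 9.449×10^-5 s.

τ ≈ 94.5 μs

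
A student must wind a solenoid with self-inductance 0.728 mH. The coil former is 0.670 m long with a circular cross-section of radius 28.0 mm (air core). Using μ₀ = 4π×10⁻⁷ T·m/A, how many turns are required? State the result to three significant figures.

A = πr² = π(2.800×10^-2 m)² = 2.463×10^-3 m².
From L = μ₀N²A/ℓ, N = √(Lℓ / (μ₀A)).
N = √[(7.280×10^-4)(0.67) / ((4π×10⁻⁷)×2.463×10^-3)] = √(1.576×10^5) ≈ 397.0.

N ≈ 397 turns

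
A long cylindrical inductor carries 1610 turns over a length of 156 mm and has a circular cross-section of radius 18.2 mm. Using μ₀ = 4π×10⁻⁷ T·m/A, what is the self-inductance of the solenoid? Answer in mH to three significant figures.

A = πr² = π(1.820×10^-2 m)² = 1.041×10^-3 m².
For a long solenoid, L = μ₀N²A/ℓ.
L = (4π×10⁻⁷)(1610)²(1.041×10^-3)/(0.156 m) = 2.173×10^-2 H.

L ≈ 21.7 mH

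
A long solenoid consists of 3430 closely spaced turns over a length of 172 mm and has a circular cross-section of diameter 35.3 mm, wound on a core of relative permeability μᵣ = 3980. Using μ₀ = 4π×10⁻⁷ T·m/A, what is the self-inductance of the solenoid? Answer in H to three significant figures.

A = π(d/2)² = π(1.765×10^-2 m)² = 9.787×10^-4 m².
For a long solenoid, L = μ₀μᵣN²A/ℓ.
L = (4π×10⁻⁷)(3980)(3430)²(9.787×10^-4)/(0.172 m) = 334.8 H.

L ≈ 335 H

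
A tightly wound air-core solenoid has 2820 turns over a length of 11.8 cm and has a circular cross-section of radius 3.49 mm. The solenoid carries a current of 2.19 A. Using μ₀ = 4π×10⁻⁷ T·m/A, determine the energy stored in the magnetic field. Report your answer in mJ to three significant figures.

A = πr² = π(3.490×10^-3 m)² = 3.826×10^-5 m².
L = μ₀N²A/ℓ = (4π×10⁻⁷)(2820)²(3.826×10^-5)/(0.118) = 3.241×10^-3 H.
U = ½LI² = ½(3.241×10^-3)(2.19)² = 7.771×10^-3 J.

U ≈ 7.77 mJ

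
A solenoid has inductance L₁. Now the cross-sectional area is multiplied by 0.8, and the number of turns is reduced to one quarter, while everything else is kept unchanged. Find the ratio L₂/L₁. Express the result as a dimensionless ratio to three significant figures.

L₂/L₁ = 0.0500

For a solenoid, L ∝ μᵣN²A/ℓ.
L₂/L₁ = (0.8) × (0.25)^2 = 0.0500.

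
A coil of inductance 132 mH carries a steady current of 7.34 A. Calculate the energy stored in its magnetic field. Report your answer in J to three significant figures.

Stored magnetic energy: U = ½LI².
U = ½(0.132 H)(7.34 A)² = 3.556 J.

U ≈ 3.56 J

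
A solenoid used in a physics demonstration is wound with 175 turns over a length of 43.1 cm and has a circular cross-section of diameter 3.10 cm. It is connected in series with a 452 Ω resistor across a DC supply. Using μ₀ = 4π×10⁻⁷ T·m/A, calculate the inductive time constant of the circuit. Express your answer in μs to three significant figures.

A = π(d/2)² = π(1.550×10^-2 m)² = 7.548×10^-4 m².
L = μ₀N²A/ℓ = (4π×10⁻⁷)(175)²(7.548×10^-4)/(0.431) = 6.739×10^-5 H.
τ = L/R = (6.739×10^-5)/(452) = 1.491×10^-7 s.

τ ≈ 0.149 μs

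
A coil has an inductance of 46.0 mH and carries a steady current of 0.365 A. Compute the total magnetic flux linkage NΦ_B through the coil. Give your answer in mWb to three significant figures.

From L = NΦ_B/I, the flux linkage is NΦ_B = LI.
NΦ_B = (4.600×10^-2 H)(0.365 A) = 1.679×10^-2 Wb.

NΦ_B ≈ 16.8 mWb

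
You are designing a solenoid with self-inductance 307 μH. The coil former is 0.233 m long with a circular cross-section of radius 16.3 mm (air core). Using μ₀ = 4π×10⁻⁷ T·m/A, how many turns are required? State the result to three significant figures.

N ≈ 261 turns

A = πr² = π(1.630×10^-2 m)² = 8.347×10^-4 m².
From L = μ₀N²A/ℓ, N = √(Lℓ / (μ₀A)).
N = √[(3.070×10^-4)(0.233) / ((4π×10⁻⁷)×8.347×10^-4)] = √(6.820×10^4) ≈ 261.1.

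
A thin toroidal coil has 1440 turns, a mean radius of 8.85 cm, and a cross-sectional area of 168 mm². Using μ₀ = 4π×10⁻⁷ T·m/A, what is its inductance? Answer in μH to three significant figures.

L ≈ 787 μH

For a thin toroid, L = μ₀N²A/(2πR).
L = (4π×10⁻⁷)(1440)²(1.680×10^-4) / (2π×8.850×10^-2 m) = 7.873×10^-4 H.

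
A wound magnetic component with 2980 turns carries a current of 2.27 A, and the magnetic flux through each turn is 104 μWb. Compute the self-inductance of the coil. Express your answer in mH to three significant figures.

Self-inductance is defined by L = NΦ_B/I (flux linkage over current).
L = (2980)(1.040×10^-4 Wb)/(2.27 A) = 0.1365 H.

L ≈ 137 mH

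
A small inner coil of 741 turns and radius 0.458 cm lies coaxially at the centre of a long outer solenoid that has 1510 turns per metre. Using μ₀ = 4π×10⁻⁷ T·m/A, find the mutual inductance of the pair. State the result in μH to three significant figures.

M ≈ 92.7 μH

The outer solenoid produces a uniform field B₁ = μ₀n₁I₁ across the inner coil,
so the flux linkage is N₂Φ = N₂B₁A₂ = μ₀n₁N₂A₂·I₁, giving M = μ₀n₁N₂A₂.
A₂ = πr² = π(4.580×10^-3 m)² = 6.590×10^-5 m².
M = (4π×10⁻⁷)(1510)(741)(6.590×10^-5) = 9.266×10^-5 H.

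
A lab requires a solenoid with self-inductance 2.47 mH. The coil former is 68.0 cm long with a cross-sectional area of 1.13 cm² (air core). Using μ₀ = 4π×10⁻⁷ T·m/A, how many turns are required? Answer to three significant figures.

A = 1.13 cm² = 1.130×10^-4 m².
From L = μ₀N²A/ℓ, N = √(Lℓ / (μ₀A)).
N = √[(2.470×10^-3)(0.68) / ((4π×10⁻⁷)×1.130×10^-4)] = √(1.183×10^7) ≈ 3439.2.

N ≈ 3440 turns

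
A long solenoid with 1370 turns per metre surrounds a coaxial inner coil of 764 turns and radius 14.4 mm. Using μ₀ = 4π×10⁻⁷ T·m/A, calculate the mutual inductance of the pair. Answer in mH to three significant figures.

The outer solenoid produces a uniform field B₁ = μ₀n₁I₁ across the inner coil,
so the flux linkage is N₂Φ = N₂B₁A₂ = μ₀n₁N₂A₂·I₁, giving M = μ₀n₁N₂A₂.
A₂ = πr² = π(1.440×10^-2 m)² = 6.514×10^-4 m².
M = (4π×10⁻⁷)(1370)(764)(6.514×10^-4) = 8.568×10^-4 H.

M ≈ 0.857 mH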